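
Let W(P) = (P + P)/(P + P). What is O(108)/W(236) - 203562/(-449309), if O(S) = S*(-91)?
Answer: -4415605290/449309 ≈ -9827.5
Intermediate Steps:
O(S) = -91*S
W(P) = 1 (W(P) = (2*P)/((2*P)) = (2*P)*(1/(2*P)) = 1)
O(108)/W(236) - 203562/(-449309) = -91*108/1 - 203562/(-449309) = -9828*1 - 203562*(-1/449309) = -9828 + 203562/449309 = -4415605290/449309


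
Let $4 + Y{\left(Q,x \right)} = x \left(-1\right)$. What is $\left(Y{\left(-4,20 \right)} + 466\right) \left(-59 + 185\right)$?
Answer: $55692$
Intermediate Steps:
$Y{\left(Q,x \right)} = -4 - x$ ($Y{\left(Q,x \right)} = -4 + x \left(-1\right) = -4 - x$)
$\left(Y{\left(-4,20 \right)} + 466\right) \left(-59 + 185\right) = \left(\left(-4 - 20\right) + 466\right) \left(-59 + 185\right) = \left(\left(-4 - 20\right) + 466\right) 126 = \left(-24 + 466\right) 126 = 442 \cdot 126 = 55692$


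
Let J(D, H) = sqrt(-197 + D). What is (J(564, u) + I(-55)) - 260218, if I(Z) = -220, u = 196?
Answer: -260438 + sqrt(367) ≈ -2.6042e+5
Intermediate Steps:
(J(564, u) + I(-55)) - 260218 = (sqrt(-197 + 564) - 220) - 260218 = (sqrt(367) - 220) - 260218 = (-220 + sqrt(367)) - 260218 = -260438 + sqrt(367)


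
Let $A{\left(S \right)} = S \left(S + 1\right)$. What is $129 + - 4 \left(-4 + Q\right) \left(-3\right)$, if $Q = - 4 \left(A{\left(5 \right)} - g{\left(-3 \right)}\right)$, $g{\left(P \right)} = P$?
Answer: $-1503$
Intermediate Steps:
$A{\left(S \right)} = S \left(1 + S\right)$
$Q = -132$ ($Q = - 4 \left(5 \left(1 + 5\right) - -3\right) = - 4 \left(5 \cdot 6 + 3\right) = - 4 \left(30 + 3\right) = \left(-4\right) 33 = -132$)
$129 + - 4 \left(-4 + Q\right) \left(-3\right) = 129 + - 4 \left(-4 - 132\right) \left(-3\right) = 129 + \left(-4\right) \left(-136\right) \left(-3\right) = 129 + 544 \left(-3\right) = 129 - 1632 = -1503$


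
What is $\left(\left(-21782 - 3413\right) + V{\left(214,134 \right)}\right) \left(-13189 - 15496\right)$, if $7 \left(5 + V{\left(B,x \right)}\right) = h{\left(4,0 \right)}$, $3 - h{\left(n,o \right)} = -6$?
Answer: $\frac{5059775835}{7} \approx 7.2283 \cdot 10^{8}$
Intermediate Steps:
$h{\left(n,o \right)} = 9$ ($h{\left(n,o \right)} = 3 - -6 = 3 + 6 = 9$)
$V{\left(B,x \right)} = - \frac{26}{7}$ ($V{\left(B,x \right)} = -5 + \frac{1}{7} \cdot 9 = -5 + \frac{9}{7} = - \frac{26}{7}$)
$\left(\left(-21782 - 3413\right) + V{\left(214,134 \right)}\right) \left(-13189 - 15496\right) = \left(\left(-21782 - 3413\right) - \frac{26}{7}\right) \left(-13189 - 15496\right) = \left(-25195 - \frac{26}{7}\right) \left(-28685\right) = \left(- \frac{176391}{7}\right) \left(-28685\right) = \frac{5059775835}{7}$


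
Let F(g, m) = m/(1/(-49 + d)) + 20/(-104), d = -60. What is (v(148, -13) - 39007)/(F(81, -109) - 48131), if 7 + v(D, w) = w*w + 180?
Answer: 201058/188501 ≈ 1.0666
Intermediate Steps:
v(D, w) = 173 + w**2 (v(D, w) = -7 + (w*w + 180) = -7 + (w**2 + 180) = -7 + (180 + w**2) = 173 + w**2)
F(g, m) = -5/26 - 109*m (F(g, m) = m/(1/(-49 - 60)) + 20/(-104) = m/(1/(-109)) + 20*(-1/104) = m/(-1/109) - 5/26 = m*(-109) - 5/26 = -109*m - 5/26 = -5/26 - 109*m)
(v(148, -13) - 39007)/(F(81, -109) - 48131) = ((173 + (-13)**2) - 39007)/((-5/26 - 109*(-109)) - 48131) = ((173 + 169) - 39007)/((-5/26 + 11881) - 48131) = (342 - 39007)/(308901/26 - 48131) = -38665/(-942505/26) = -38665*(-26/942505) = 201058/188501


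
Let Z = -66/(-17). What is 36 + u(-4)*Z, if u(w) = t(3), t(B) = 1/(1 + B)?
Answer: 1257/34 ≈ 36.971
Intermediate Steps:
u(w) = ¼ (u(w) = 1/(1 + 3) = 1/4 = ¼)
Z = 66/17 (Z = -66*(-1/17) = 66/17 ≈ 3.8824)
36 + u(-4)*Z = 36 + (¼)*(66/17) = 36 + 33/34 = 1257/34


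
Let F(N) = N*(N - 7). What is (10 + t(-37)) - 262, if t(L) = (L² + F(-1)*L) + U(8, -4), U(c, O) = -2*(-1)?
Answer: 823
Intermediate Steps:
U(c, O) = 2
F(N) = N*(-7 + N)
t(L) = 2 + L² + 8*L (t(L) = (L² + (-(-7 - 1))*L) + 2 = (L² + (-1*(-8))*L) + 2 = (L² + 8*L) + 2 = 2 + L² + 8*L)
(10 + t(-37)) - 262 = (10 + (2 + (-37)² + 8*(-37))) - 262 = (10 + (2 + 1369 - 296)) - 262 = (10 + 1075) - 262 = 1085 - 262 = 823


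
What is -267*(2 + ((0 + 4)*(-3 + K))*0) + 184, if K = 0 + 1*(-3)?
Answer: -350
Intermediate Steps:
K = -3 (K = 0 - 3 = -3)
-267*(2 + ((0 + 4)*(-3 + K))*0) + 184 = -267*(2 + ((0 + 4)*(-3 - 3))*0) + 184 = -267*(2 + (4*(-6))*0) + 184 = -267*(2 - 24*0) + 184 = -267*(2 + 0) + 184 = -267*2 + 184 = -534 + 184 = -350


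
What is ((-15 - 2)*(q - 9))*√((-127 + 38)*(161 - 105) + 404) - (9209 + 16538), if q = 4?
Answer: -25747 + 170*I*√1145 ≈ -25747.0 + 5752.4*I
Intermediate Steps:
((-15 - 2)*(q - 9))*√((-127 + 38)*(161 - 105) + 404) - (9209 + 16538) = ((-15 - 2)*(4 - 9))*√((-127 + 38)*(161 - 105) + 404) - (9209 + 16538) = (-17*(-5))*√(-89*56 + 404) - 1*25747 = 85*√(-4984 + 404) - 25747 = 85*√(-4580) - 25747 = 85*(2*I*√1145) - 25747 = 170*I*√1145 - 25747 = -25747 + 170*I*√1145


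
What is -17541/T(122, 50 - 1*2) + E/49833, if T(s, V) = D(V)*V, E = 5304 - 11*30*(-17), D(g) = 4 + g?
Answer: -94097701/13820352 ≈ -6.8086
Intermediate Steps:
E = 10914 (E = 5304 - 330*(-17) = 5304 - 1*(-5610) = 5304 + 5610 = 10914)
T(s, V) = V*(4 + V) (T(s, V) = (4 + V)*V = V*(4 + V))
-17541/T(122, 50 - 1*2) + E/49833 = -17541*1/((4 + (50 - 1*2))*(50 - 1*2)) + 10914/49833 = -17541*1/((4 + (50 - 2))*(50 - 2)) + 10914*(1/49833) = -17541*1/(48*(4 + 48)) + 3638/16611 = -17541/(48*52) + 3638/16611 = -17541/2496 + 3638/16611 = -17541*1/2496 + 3638/16611 = -5847/832 + 3638/16611 = -94097701/13820352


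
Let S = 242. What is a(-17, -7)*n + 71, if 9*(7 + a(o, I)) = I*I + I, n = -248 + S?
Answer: 85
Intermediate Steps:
n = -6 (n = -248 + 242 = -6)
a(o, I) = -7 + I/9 + I**2/9 (a(o, I) = -7 + (I*I + I)/9 = -7 + (I**2 + I)/9 = -7 + (I + I**2)/9 = -7 + (I/9 + I**2/9) = -7 + I/9 + I**2/9)
a(-17, -7)*n + 71 = (-7 + (1/9)*(-7) + (1/9)*(-7)**2)*(-6) + 71 = (-7 - 7/9 + (1/9)*49)*(-6) + 71 = (-7 - 7/9 + 49/9)*(-6) + 71 = -7/3*(-6) + 71 = 14 + 71 = 85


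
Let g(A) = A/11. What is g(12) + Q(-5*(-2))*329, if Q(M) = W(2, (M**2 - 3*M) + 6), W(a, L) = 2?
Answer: 7250/11 ≈ 659.09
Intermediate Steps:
g(A) = A/11 (g(A) = A*(1/11) = A/11)
Q(M) = 2
g(12) + Q(-5*(-2))*329 = (1/11)*12 + 2*329 = 12/11 + 658 = 7250/11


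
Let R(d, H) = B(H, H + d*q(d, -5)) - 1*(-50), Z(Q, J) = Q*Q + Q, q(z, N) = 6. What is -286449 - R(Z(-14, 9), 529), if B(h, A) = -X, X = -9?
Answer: -286508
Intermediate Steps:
Z(Q, J) = Q + Q**2 (Z(Q, J) = Q**2 + Q = Q + Q**2)
B(h, A) = 9 (B(h, A) = -1*(-9) = 9)
R(d, H) = 59 (R(d, H) = 9 - 1*(-50) = 9 + 50 = 59)
-286449 - R(Z(-14, 9), 529) = -286449 - 1*59 = -286449 - 59 = -286508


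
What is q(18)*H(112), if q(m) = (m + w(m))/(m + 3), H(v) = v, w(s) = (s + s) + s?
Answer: 384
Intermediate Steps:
w(s) = 3*s (w(s) = 2*s + s = 3*s)
q(m) = 4*m/(3 + m) (q(m) = (m + 3*m)/(m + 3) = (4*m)/(3 + m) = 4*m/(3 + m))
q(18)*H(112) = (4*18/(3 + 18))*112 = (4*18/21)*112 = (4*18*(1/21))*112 = (24/7)*112 = 384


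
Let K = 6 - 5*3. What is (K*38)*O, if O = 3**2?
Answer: -3078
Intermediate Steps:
K = -9 (K = 6 - 15 = -9)
O = 9
(K*38)*O = -9*38*9 = -342*9 = -3078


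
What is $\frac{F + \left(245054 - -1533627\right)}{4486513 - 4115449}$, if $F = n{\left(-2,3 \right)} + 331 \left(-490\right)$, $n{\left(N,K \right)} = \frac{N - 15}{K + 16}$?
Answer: $\frac{3839164}{881277} \approx 4.3564$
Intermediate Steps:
$n{\left(N,K \right)} = \frac{-15 + N}{16 + K}$
$F = - \frac{3081627}{19}$ ($F = \frac{-15 - 2}{16 + 3} + 331 \left(-490\right) = \frac{1}{19} \left(-17\right) - 162190 = - \frac{17}{19} - 162190 = - \frac{3081627}{19} \approx -1.6219 \cdot 10^{5}$)
$\frac{F + \left(245054 - -1533627\right)}{4486513 - 4115449} = \frac{- \frac{3081627}{19} + \left(245054 - -1533627\right)}{4486513 - 4115449} = \frac{- \frac{3081627}{19} + \left(245054 + 1533627\right)}{371064} = \left(- \frac{3081627}{19} + 1778681\right) \frac{1}{371064} = \frac{30713312}{19} \cdot \frac{1}{371064} = \frac{3839164}{881277}$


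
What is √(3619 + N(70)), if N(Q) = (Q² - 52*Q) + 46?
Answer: 5*√197 ≈ 70.178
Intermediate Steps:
N(Q) = 46 + Q² - 52*Q
√(3619 + N(70)) = √(3619 + (46 + 70² - 52*70)) = √(3619 + (46 + 4900 - 3640)) = √(3619 + 1306) = √4925 = 5*√197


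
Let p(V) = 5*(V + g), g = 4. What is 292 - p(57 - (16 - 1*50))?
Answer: -183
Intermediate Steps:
p(V) = 20 + 5*V (p(V) = 5*(V + 4) = 5*(4 + V) = 20 + 5*V)
292 - p(57 - (16 - 1*50)) = 292 - (20 + 5*(57 - (16 - 1*50))) = 292 - (20 + 5*(57 - (16 - 50))) = 292 - (20 + 5*(57 - 1*(-34))) = 292 - (20 + 5*(57 + 34)) = 292 - (20 + 5*91) = 292 - (20 + 455) = 292 - 1*475 = 292 - 475 = -183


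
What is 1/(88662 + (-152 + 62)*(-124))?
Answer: 1/99822 ≈ 1.0018e-5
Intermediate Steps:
1/(88662 + (-152 + 62)*(-124)) = 1/(88662 - 90*(-124)) = 1/(88662 + 11160) = 1/99822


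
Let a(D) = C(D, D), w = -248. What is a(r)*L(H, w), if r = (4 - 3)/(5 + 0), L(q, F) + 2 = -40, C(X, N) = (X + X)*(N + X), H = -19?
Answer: -168/25 ≈ -6.7200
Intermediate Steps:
C(X, N) = 2*X*(N + X) (C(X, N) = (2*X)*(N + X) = 2*X*(N + X))
L(q, F) = -42 (L(q, F) = -2 - 40 = -42)
r = 1/5 ≈ 0.20000
a(D) = 4*D**2 (a(D) = 2*D*(D + D) = 2*D*(2*D) = 4*D**2)
a(r)*L(H, w) = (4*(1/5)**2)*(-42) = (4*(1/25))*(-42) = (4/25)*(-42) = -168/25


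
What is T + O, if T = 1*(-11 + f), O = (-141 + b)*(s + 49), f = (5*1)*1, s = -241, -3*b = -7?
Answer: 26618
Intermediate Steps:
b = 7/3 (b = -⅓*(-7) = 7/3 ≈ 2.3333)
f = 5 (f = 5*1 = 5)
O = 26624 (O = (-141 + 7/3)*(-241 + 49) = -416/3*(-192) = 26624)
T = -6 (T = 1*(-11 + 5) = 1*(-6) = -6)
T + O = -6 + 26624 = 26618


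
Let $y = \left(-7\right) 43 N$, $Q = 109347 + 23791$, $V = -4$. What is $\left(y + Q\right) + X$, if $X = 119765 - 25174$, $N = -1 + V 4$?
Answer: $232846$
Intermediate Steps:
$Q = 133138$
$N = -17$ ($N = -1 - 16 = -17$)
$X = 94591$
$y = 5117$ ($y = \left(-7\right) 43 \left(-17\right) = \left(-301\right) \left(-17\right) = 5117$)
$\left(y + Q\right) + X = \left(5117 + 133138\right) + 94591 = 138255 + 94591 = 232846$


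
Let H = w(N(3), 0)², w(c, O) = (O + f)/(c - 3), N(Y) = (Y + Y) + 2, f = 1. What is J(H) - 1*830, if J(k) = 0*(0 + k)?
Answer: -830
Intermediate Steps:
N(Y) = 2 + 2*Y (N(Y) = 2*Y + 2 = 2 + 2*Y)
w(c, O) = (1 + O)/(-3 + c) (w(c, O) = (O + 1)/(c - 3) = (1 + O)/(-3 + c))
H = 1/25 (H = ((1 + 0)/(-3 + (2 + 2*3)))² = (1/(-3 + (2 + 6)))² = (1/(-3 + 8))² = (1/5)² = ((⅕)*1)² = (⅕)² = 1/25 ≈ 0.040000)
J(k) = 0 (J(k) = 0*k = 0)
J(H) - 1*830 = 0 - 1*830 = 0 - 830 = -830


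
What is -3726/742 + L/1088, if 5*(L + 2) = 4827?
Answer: -8347613/2018240 ≈ -4.1361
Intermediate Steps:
L = 4817/5 (L = -2 + (⅕)*4827 = -2 + 4827/5 = 4817/5 ≈ 963.40)
-3726/742 + L/1088 = -3726/742 + (4817/5)/1088 = -3726*1/742 + (4817/5)*(1/1088) = -1863/371 + 4817/5440 = -8347613/2018240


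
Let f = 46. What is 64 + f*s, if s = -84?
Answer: -3800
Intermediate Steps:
64 + f*s = 64 + 46*(-84) = 64 - 3864 = -3800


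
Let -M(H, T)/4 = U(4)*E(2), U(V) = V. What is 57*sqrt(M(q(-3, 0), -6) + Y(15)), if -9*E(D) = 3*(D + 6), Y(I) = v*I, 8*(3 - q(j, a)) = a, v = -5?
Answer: 19*I*sqrt(291) ≈ 324.12*I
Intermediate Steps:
q(j, a) = 3 - a/8
Y(I) = -5*I
E(D) = -2 - D/3 (E(D) = -(D + 6)/3 = -(6 + D)/3 = -(18 + 3*D)/9 = -2 - D/3)
M(H, T) = 128/3 (M(H, T) = -16*(-2 - 1/3*2) = -16*(-2 - 2/3) = -16*(-8)/3 = -4*(-32/3) = 128/3)
57*sqrt(M(q(-3, 0), -6) + Y(15)) = 57*sqrt(128/3 - 5*15) = 57*sqrt(128/3 - 75) = 57*sqrt(-97/3) = 57*(I*sqrt(291)/3) = 19*I*sqrt(291)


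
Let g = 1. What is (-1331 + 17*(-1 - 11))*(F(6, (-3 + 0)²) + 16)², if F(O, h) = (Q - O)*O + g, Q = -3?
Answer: -2101415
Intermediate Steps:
F(O, h) = 1 + O*(-3 - O) (F(O, h) = (-3 - O)*O + 1 = O*(-3 - O) + 1 = 1 + O*(-3 - O))
(-1331 + 17*(-1 - 11))*(F(6, (-3 + 0)²) + 16)² = (-1331 + 17*(-1 - 11))*((1 - 1*6² - 3*6) + 16)² = (-1331 + 17*(-12))*((1 - 1*36 - 18) + 16)² = (-1331 - 204)*((1 - 36 - 18) + 16)² = -1535*(-53 + 16)² = -1535*(-37)² = -1535*1369 = -2101415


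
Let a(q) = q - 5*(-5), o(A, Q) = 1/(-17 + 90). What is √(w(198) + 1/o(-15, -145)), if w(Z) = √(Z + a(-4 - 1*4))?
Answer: √(73 + √215) ≈ 9.3628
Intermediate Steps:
o(A, Q) = 1/73
a(q) = 25 + q (a(q) = q + 25 = 25 + q)
w(Z) = √(17 + Z) (w(Z) = √(Z + (25 + (-4 - 1*4))) = √(Z + (25 + (-4 - 4))) = √(Z + (25 - 8)) = √(Z + 17) = √(17 + Z))
√(w(198) + 1/o(-15, -145)) = √(√(17 + 198) + 1/(1/73)) = √(√215 + 73) = √(73 + √215)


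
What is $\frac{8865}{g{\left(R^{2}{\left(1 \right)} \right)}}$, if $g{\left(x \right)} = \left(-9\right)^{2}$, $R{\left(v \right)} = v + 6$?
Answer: $\frac{985}{9} \approx 109.44$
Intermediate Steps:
$R{\left(v \right)} = 6 + v$
$g{\left(x \right)} = 81$
$\frac{8865}{g{\left(R^{2}{\left(1 \right)} \right)}} = \frac{8865}{81} = 8865 \cdot \frac{1}{81} = \frac{985}{9}$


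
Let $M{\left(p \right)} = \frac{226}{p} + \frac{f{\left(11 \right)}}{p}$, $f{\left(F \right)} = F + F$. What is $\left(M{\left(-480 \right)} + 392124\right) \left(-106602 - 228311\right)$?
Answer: $- \frac{7879635130417}{60} \approx -1.3133 \cdot 10^{11}$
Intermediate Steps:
$f{\left(F \right)} = 2 F$
$M{\left(p \right)} = \frac{248}{p}$ ($M{\left(p \right)} = \frac{226}{p} + \frac{2 \cdot 11}{p} = \frac{226}{p} + \frac{22}{p} = \frac{248}{p}$)
$\left(M{\left(-480 \right)} + 392124\right) \left(-106602 - 228311\right) = \left(\frac{248}{-480} + 392124\right) \left(-106602 - 228311\right) = \left(248 \left(- \frac{1}{480}\right) + 392124\right) \left(-334913\right) = \left(- \frac{31}{60} + 392124\right) \left(-334913\right) = \frac{23527409}{60} \left(-334913\right) = - \frac{7879635130417}{60}$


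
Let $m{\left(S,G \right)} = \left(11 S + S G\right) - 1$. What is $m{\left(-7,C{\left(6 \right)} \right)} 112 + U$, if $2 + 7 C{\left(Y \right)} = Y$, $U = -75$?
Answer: $-9259$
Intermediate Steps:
$C{\left(Y \right)} = - \frac{2}{7} + \frac{Y}{7}$
$m{\left(S,G \right)} = -1 + 11 S + G S$ ($m{\left(S,G \right)} = \left(11 S + G S\right) - 1 = -1 + 11 S + G S$)
$m{\left(-7,C{\left(6 \right)} \right)} 112 + U = \left(-1 + 11 \left(-7\right) + \left(- \frac{2}{7} + \frac{1}{7} \cdot 6\right) \left(-7\right)\right) 112 - 75 = \left(-1 - 77 + \left(- \frac{2}{7} + \frac{6}{7}\right) \left(-7\right)\right) 112 - 75 = \left(-1 - 77 + \frac{4}{7} \left(-7\right)\right) 112 - 75 = \left(-1 - 77 - 4\right) 112 - 75 = \left(-82\right) 112 - 75 = -9184 - 75 = -9259$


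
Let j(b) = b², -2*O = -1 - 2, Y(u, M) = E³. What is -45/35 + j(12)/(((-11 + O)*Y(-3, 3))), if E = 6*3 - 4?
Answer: -8415/6517 ≈ -1.2912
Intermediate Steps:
E = 14 (E = 18 - 4 = 14)
Y(u, M) = 2744 (Y(u, M) = 14³ = 2744)
O = 3/2 (O = -(-1 - 2)/2 = -½*(-3) = 3/2 ≈ 1.5000)
-45/35 + j(12)/(((-11 + O)*Y(-3, 3))) = -45/35 + 12²/(((-11 + 3/2)*2744)) = -45*1/35 + 144/((-19/2*2744)) = -9/7 + 144/(-26068) = -9/7 + 144*(-1/26068) = -9/7 - 36/6517 = -8415/6517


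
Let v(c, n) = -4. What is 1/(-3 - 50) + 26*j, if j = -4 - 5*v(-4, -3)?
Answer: 22047/53 ≈ 415.98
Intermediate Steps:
j = 16 (j = -4 - 5*(-4) = -4 + 20 = 16)
1/(-3 - 50) + 26*j = 1/(-3 - 50) + 26*16 = 1/(-53) + 416 = -1/53 + 416 = 22047/53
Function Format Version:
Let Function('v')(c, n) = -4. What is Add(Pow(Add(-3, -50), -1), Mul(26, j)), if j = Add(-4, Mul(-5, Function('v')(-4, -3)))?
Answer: Rational(22047, 53) ≈ 415.98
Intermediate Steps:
j = 16 (j = Add(-4, Mul(-5, -4)) = Add(-4, 20) = 16)
Add(Pow(Add(-3, -50), -1), Mul(26, j)) = Add(Pow(Add(-3, -50), -1), Mul(26, 16)) = Add(Pow(-53, -1), 416) = Add(Rational(-1, 53), 416) = Rational(22047, 53)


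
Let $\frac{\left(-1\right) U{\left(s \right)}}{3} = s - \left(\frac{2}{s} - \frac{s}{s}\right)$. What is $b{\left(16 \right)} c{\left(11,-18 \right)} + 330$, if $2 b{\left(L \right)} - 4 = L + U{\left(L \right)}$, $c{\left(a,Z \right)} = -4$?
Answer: $\frac{1565}{4} \approx 391.25$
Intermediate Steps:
$U{\left(s \right)} = -3 - 3 s + \frac{6}{s}$ ($U{\left(s \right)} = - 3 \left(s - \left(\frac{2}{s} - \frac{s}{s}\right)\right) = - 3 \left(s + \left(- \frac{2}{s} + 1\right)\right) = - 3 \left(s + \left(1 - \frac{2}{s}\right)\right) = - 3 \left(1 + s - \frac{2}{s}\right) = -3 - 3 s + \frac{6}{s}$)
$b{\left(L \right)} = \frac{1}{2} - L + \frac{3}{L}$ ($b{\left(L \right)} = 2 + \frac{L - \left(3 - \frac{6}{L} + 3 L\right)}{2} = 2 + \frac{-3 - 2 L + \frac{6}{L}}{2} = 2 - \left(\frac{3}{2} + L - \frac{3}{L}\right) = \frac{1}{2} - L + \frac{3}{L}$)
$b{\left(16 \right)} c{\left(11,-18 \right)} + 330 = \left(\frac{1}{2} - 16 + \frac{3}{16}\right) \left(-4\right) + 330 = \left(- \frac{245}{16}\right) \left(-4\right) + 330 = \frac{245}{4} + 330 = \frac{1565}{4}$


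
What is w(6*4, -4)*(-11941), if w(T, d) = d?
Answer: 47764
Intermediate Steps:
w(6*4, -4)*(-11941) = -4*(-11941) = 47764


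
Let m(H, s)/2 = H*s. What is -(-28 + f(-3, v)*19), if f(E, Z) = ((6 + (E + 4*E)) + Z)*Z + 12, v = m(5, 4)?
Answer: -23760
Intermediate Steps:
m(H, s) = 2*H*s (m(H, s) = 2*(H*s) = 2*H*s)
v = 40 (v = 2*5*4 = 40)
f(E, Z) = 12 + Z*(6 + Z + 5*E) (f(E, Z) = ((6 + 5*E) + Z)*Z + 12 = (6 + Z + 5*E)*Z + 12 = Z*(6 + Z + 5*E) + 12 = 12 + Z*(6 + Z + 5*E))
-(-28 + f(-3, v)*19) = -(-28 + (12 + 40**2 + 6*40 + 5*(-3)*40)*19) = -(-28 + (12 + 1600 + 240 - 600)*19) = -(-28 + 1252*19) = -(-28 + 23788) = -1*23760 = -23760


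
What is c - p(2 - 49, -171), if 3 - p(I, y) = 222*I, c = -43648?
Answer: -54085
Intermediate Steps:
p(I, y) = 3 - 222*I
c - p(2 - 49, -171) = -43648 - (3 - 222*(2 - 49)) = -43648 - (3 - 222*(-47)) = -43648 - (3 + 10434) = -43648 - 1*10437 = -43648 - 10437 = -54085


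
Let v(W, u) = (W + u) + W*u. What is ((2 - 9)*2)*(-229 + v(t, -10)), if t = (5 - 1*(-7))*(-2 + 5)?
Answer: 7882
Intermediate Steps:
t = 36 (t = (5 + 7)*3 = 12*3 = 36)
v(W, u) = W + u + W*u
((2 - 9)*2)*(-229 + v(t, -10)) = ((2 - 9)*2)*(-229 + (36 - 10 + 36*(-10))) = (-7*2)*(-229 + (36 - 10 - 360)) = -14*(-229 - 334) = -14*(-563) = 7882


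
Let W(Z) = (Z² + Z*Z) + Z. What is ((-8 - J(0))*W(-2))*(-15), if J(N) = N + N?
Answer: 720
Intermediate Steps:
W(Z) = Z + 2*Z² (W(Z) = (Z² + Z²) + Z = 2*Z² + Z = Z + 2*Z²)
J(N) = 2*N
((-8 - J(0))*W(-2))*(-15) = ((-8 - 2*0)*(-2*(1 + 2*(-2))))*(-15) = ((-8 - 1*0)*(-2*(1 - 4)))*(-15) = ((-8 + 0)*(-2*(-3)))*(-15) = -8*6*(-15) = -48*(-15) = 720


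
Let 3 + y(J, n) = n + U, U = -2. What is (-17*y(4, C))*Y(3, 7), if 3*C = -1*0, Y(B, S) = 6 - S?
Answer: -85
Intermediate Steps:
C = 0 (C = (-1*0)/3 = (⅓)*0 = 0)
y(J, n) = -5 + n (y(J, n) = -3 + (n - 2) = -3 + (-2 + n) = -5 + n)
(-17*y(4, C))*Y(3, 7) = (-17*(-5 + 0))*(6 - 1*7) = (-17*(-5))*(6 - 7) = 85*(-1) = -85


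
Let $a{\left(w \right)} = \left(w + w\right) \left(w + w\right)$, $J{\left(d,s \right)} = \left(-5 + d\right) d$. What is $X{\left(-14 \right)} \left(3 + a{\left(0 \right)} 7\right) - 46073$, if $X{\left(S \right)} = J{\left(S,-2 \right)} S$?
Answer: $-57245$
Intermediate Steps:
$J{\left(d,s \right)} = d \left(-5 + d\right)$
$a{\left(w \right)} = 4 w^{2}$ ($a{\left(w \right)} = 2 w 2 w = 4 w^{2}$)
$X{\left(S \right)} = S^{2} \left(-5 + S\right)$ ($X{\left(S \right)} = S \left(-5 + S\right) S = S^{2} \left(-5 + S\right)$)
$X{\left(-14 \right)} \left(3 + a{\left(0 \right)} 7\right) - 46073 = \left(-14\right)^{2} \left(-5 - 14\right) \left(3 + 4 \cdot 0^{2} \cdot 7\right) - 46073 = 196 \left(-19\right) \left(3 + 4 \cdot 0 \cdot 7\right) - 46073 = - 3724 \left(3 + 0 \cdot 7\right) - 46073 = - 3724 \left(3 + 0\right) - 46073 = \left(-3724\right) 3 - 46073 = -11172 - 46073 = -57245$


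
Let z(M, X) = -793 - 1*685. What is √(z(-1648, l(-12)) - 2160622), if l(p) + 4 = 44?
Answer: 10*I*√21621 ≈ 1470.4*I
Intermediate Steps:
l(p) = 40 (l(p) = -4 + 44 = 40)
z(M, X) = -1478 (z(M, X) = -793 - 685 = -1478)
√(z(-1648, l(-12)) - 2160622) = √(-1478 - 2160622) = √(-2162100) = 10*I*√21621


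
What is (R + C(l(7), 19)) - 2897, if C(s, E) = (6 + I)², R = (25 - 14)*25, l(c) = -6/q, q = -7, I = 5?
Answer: -2501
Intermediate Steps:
l(c) = 6/7 (l(c) = -6/(-7) = -6*(-⅐) = 6/7)
R = 275 (R = 11*25 = 275)
C(s, E) = 121 (C(s, E) = (6 + 5)² = 11² = 121)
(R + C(l(7), 19)) - 2897 = (275 + 121) - 2897 = 396 - 2897 = -2501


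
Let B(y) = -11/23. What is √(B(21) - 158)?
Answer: 27*I*√115/23 ≈ 12.589*I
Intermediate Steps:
B(y) = -11/23 (B(y) = -11*1/23 = -11/23)
√(B(21) - 158) = √(-11/23 - 158) = √(-3645/23) = 27*I*√115/23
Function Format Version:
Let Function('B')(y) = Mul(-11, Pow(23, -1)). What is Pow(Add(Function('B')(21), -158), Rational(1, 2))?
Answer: Mul(Rational(27, 23), I, Pow(115, Rational(1, 2))) ≈ Mul(12.589, I)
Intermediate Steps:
Function('B')(y) = Rational(-11, 23) (Function('B')(y) = Mul(-11, Rational(1, 23)) = Rational(-11, 23))
Pow(Add(Function('B')(21), -158), Rational(1, 2)) = Pow(Add(Rational(-11, 23), -158), Rational(1, 2)) = Pow(Rational(-3645, 23), Rational(1, 2)) = Mul(Rational(27, 23), I, Pow(115, Rational(1, 2)))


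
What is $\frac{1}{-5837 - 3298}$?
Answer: $- \frac{1}{9135} \approx -0.00010947$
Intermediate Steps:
$\frac{1}{-5837 - 3298} = \frac{1}{-9135} = - \frac{1}{9135}$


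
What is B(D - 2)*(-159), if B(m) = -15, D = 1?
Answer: 2385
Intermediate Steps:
B(D - 2)*(-159) = -15*(-159) = 2385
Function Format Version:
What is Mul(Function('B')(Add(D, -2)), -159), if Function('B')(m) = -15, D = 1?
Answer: 2385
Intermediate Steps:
Mul(Function('B')(Add(D, -2)), -159) = Mul(-15, -159) = 2385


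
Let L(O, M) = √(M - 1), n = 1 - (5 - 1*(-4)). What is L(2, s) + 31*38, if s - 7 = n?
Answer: 1178 + I*√2 ≈ 1178.0 + 1.4142*I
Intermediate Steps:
n = -8 (n = 1 - (5 + 4) = 1 - 1*9 = 1 - 9 = -8)
s = -1 (s = 7 - 8 = -1)
L(O, M) = √(-1 + M)
L(2, s) + 31*38 = √(-1 - 1) + 31*38 = √(-2) + 1178 = I*√2 + 1178 = 1178 + I*√2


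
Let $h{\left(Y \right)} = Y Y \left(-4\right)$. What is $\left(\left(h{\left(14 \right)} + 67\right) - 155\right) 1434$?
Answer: $-1250448$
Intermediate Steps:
$h{\left(Y \right)} = - 4 Y^{2}$ ($h{\left(Y \right)} = Y^{2} \left(-4\right) = - 4 Y^{2}$)
$\left(\left(h{\left(14 \right)} + 67\right) - 155\right) 1434 = \left(\left(- 4 \cdot 14^{2} + 67\right) - 155\right) 1434 = \left(\left(\left(-4\right) 196 + 67\right) - 155\right) 1434 = \left(\left(-784 + 67\right) - 155\right) 1434 = \left(-717 - 155\right) 1434 = \left(-872\right) 1434 = -1250448$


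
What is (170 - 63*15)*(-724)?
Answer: 561100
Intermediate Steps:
(170 - 63*15)*(-724) = (170 - 945)*(-724) = -775*(-724) = 561100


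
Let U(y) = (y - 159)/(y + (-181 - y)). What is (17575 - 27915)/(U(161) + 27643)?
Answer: -1871540/5003381 ≈ -0.37405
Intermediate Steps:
U(y) = 159/181 - y/181 (U(y) = (-159 + y)/(-181) = (-159 + y)*(-1/181) = 159/181 - y/181)
(17575 - 27915)/(U(161) + 27643) = (17575 - 27915)/((159/181 - 1/181*161) + 27643) = -10340/((159/181 - 161/181) + 27643) = -10340/(-2/181 + 27643) = -10340/5003381/181 = -10340*181/5003381 = -1871540/5003381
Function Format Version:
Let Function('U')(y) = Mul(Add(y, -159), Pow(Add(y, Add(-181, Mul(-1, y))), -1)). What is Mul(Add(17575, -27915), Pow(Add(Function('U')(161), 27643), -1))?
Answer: Rational(-1871540, 5003381) ≈ -0.37405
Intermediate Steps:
Function('U')(y) = Add(Rational(159, 181), Mul(Rational(-1, 181), y)) (Function('U')(y) = Mul(Add(-159, y), Pow(-181, -1)) = Mul(Add(-159, y), Rational(-1, 181)) = Add(Rational(159, 181), Mul(Rational(-1, 181), y)))
Mul(Add(17575, -27915), Pow(Add(Function('U')(161), 27643), -1)) = Mul(Add(17575, -27915), Pow(Add(Add(Rational(159, 181), Mul(Rational(-1, 181), 161)), 27643), -1)) = Mul(-10340, Pow(Add(Add(Rational(159, 181), Rational(-161, 181)), 27643), -1)) = Mul(-10340, Pow(Add(Rational(-2, 181), 27643), -1)) = Mul(-10340, Pow(Rational(5003381, 181), -1)) = Mul(-10340, Rational(181, 5003381)) = Rational(-1871540, 5003381)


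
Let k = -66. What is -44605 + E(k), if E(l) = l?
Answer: -44671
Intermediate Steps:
-44605 + E(k) = -44605 - 66 = -44671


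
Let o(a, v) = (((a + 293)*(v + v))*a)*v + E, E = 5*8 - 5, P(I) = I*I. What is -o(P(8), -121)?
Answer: -669035171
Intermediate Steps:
P(I) = I**2
E = 35 (E = 40 - 5 = 35)
o(a, v) = 35 + 2*a*v**2*(293 + a) (o(a, v) = (((a + 293)*(v + v))*a)*v + 35 = (((293 + a)*(2*v))*a)*v + 35 = ((2*v*(293 + a))*a)*v + 35 = (2*a*v*(293 + a))*v + 35 = 2*a*v**2*(293 + a) + 35 = 35 + 2*a*v**2*(293 + a))
-o(P(8), -121) = -(35 + 2*(8**2)**2*(-121)**2 + 586*8**2*(-121)**2) = -(35 + 2*64**2*14641 + 586*64*14641) = -(35 + 2*4096*14641 + 549096064) = -(35 + 119939072 + 549096064) = -1*669035171 = -669035171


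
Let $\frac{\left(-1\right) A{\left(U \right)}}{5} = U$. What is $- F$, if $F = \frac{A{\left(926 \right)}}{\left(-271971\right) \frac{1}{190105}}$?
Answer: $- \frac{880186150}{271971} \approx -3236.3$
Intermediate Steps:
$A{\left(U \right)} = - 5 U$
$F = \frac{880186150}{271971}$ ($F = \frac{\left(-5\right) 926}{\left(-271971\right) \frac{1}{190105}} = - \frac{4630}{\left(-271971\right) \frac{1}{190105}} = - \frac{4630}{- \frac{271971}{190105}} = \left(-4630\right) \left(- \frac{190105}{271971}\right) = \frac{880186150}{271971} \approx 3236.3$)
$- F = \left(-1\right) \frac{880186150}{271971} = - \frac{880186150}{271971}$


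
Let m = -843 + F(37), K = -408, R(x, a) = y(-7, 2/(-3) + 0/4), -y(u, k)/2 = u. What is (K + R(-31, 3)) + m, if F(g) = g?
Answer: -1200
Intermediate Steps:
y(u, k) = -2*u
R(x, a) = 14 (R(x, a) = -2*(-7) = 14)
m = -806 (m = -843 + 37 = -806)
(K + R(-31, 3)) + m = (-408 + 14) - 806 = -394 - 806 = -1200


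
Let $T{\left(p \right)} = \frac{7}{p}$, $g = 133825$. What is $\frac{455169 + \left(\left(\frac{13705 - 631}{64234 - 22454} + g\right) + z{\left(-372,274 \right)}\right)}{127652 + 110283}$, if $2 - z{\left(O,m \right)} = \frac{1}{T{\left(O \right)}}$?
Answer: $\frac{86136701919}{34793235050} \approx 2.4757$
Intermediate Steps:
$z{\left(O,m \right)} = 2 - \frac{O}{7}$ ($z{\left(O,m \right)} = 2 - \frac{1}{7 \frac{1}{O}} = 2 - \frac{O}{7}$)
$\frac{455169 + \left(\left(\frac{13705 - 631}{64234 - 22454} + g\right) + z{\left(-372,274 \right)}\right)}{127652 + 110283} = \frac{455169 + \left(\left(\frac{13705 - 631}{64234 - 22454} + 133825\right) + \left(2 - - \frac{372}{7}\right)\right)}{127652 + 110283} = \frac{455169 + \left(\left(\frac{13074}{41780} + 133825\right) + \left(2 + \frac{372}{7}\right)\right)}{237935} = \left(455169 + \left(\left(13074 \cdot \frac{1}{41780} + 133825\right) + \frac{386}{7}\right)\right) \frac{1}{237935} = \left(455169 + \left(\left(\frac{6537}{20890} + 133825\right) + \frac{386}{7}\right)\right) \frac{1}{237935} = \left(455169 + \left(\frac{2795610787}{20890} + \frac{386}{7}\right)\right) \frac{1}{237935} = \left(455169 + \frac{19577339049}{146230}\right) \frac{1}{237935} = \frac{86136701919}{146230} \cdot \frac{1}{237935} = \frac{86136701919}{34793235050}$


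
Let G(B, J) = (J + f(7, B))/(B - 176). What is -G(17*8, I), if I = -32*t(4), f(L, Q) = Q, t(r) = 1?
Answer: 13/5 ≈ 2.6000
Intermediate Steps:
I = -32 (I = -32*1 = -32)
G(B, J) = (B + J)/(-176 + B) (G(B, J) = (J + B)/(B - 176) = (B + J)/(-176 + B))
-G(17*8, I) = -(17*8 - 32)/(-176 + 17*8) = -(136 - 32)/(-176 + 136) = -104/(-40) = -(-1)*104/40 = -1*(-13/5) = 13/5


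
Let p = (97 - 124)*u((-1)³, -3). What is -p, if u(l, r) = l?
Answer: -27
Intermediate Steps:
p = 27 (p = (97 - 124)*(-1)³ = -27*(-1) = 27)
-p = -1*27 = -27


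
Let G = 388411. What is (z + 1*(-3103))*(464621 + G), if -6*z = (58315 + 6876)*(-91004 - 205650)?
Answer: 2749485960226912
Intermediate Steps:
z = 9669585457/3 (z = -(58315 + 6876)*(-91004 - 205650)/6 = -65191*(-296654)/6 = -⅙*(-19339170914) = 9669585457/3 ≈ 3.2232e+9)
(z + 1*(-3103))*(464621 + G) = (9669585457/3 + 1*(-3103))*(464621 + 388411) = (9669585457/3 - 3103)*853032 = (9669576148/3)*853032 = 2749485960226912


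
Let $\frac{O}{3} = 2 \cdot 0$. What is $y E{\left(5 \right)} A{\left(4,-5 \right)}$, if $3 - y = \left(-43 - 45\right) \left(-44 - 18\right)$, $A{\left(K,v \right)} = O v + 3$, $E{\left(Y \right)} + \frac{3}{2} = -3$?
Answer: $\frac{147231}{2} \approx 73616.0$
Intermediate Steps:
$E{\left(Y \right)} = - \frac{9}{2}$ ($E{\left(Y \right)} = - \frac{3}{2} - 3 = - \frac{9}{2}$)
$O = 0$ ($O = 3 \cdot 2 \cdot 0 = 3 \cdot 0 = 0$)
$A{\left(K,v \right)} = 3$ ($A{\left(K,v \right)} = 0 v + 3 = 0 + 3 = 3$)
$y = -5453$ ($y = 3 - \left(-43 - 45\right) \left(-44 - 18\right) = 3 - \left(-88\right) \left(-62\right) = 3 - 5456 = -5453$)
$y E{\left(5 \right)} A{\left(4,-5 \right)} = \left(-5453\right) \left(- \frac{9}{2}\right) 3 = \frac{49077}{2} \cdot 3 = \frac{147231}{2}$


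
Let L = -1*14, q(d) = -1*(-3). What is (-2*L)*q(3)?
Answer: 84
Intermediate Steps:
q(d) = 3
L = -14
(-2*L)*q(3) = -2*(-14)*3 = 28*3 = 84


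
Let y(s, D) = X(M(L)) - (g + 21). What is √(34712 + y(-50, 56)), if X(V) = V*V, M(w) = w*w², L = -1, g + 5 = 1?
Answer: 2*√8674 ≈ 186.27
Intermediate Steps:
g = -4 (g = -5 + 1 = -4)
M(w) = w³
X(V) = V²
y(s, D) = -16 (y(s, D) = ((-1)³)² - (-4 + 21) = (-1)² - 1*17 = 1 - 17 = -16)
√(34712 + y(-50, 56)) = √(34712 - 16) = √34696 = 2*√8674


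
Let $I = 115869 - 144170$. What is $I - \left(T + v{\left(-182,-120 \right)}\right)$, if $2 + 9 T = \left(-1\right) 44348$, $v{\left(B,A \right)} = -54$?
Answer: $- \frac{209873}{9} \approx -23319.0$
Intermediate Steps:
$T = - \frac{44350}{9}$ ($T = - \frac{2}{9} + \frac{\left(-1\right) 44348}{9} = - \frac{2}{9} + \frac{1}{9} \left(-44348\right) = - \frac{2}{9} - \frac{44348}{9} = - \frac{44350}{9} \approx -4927.8$)
$I = -28301$
$I - \left(T + v{\left(-182,-120 \right)}\right) = -28301 - \left(- \frac{44350}{9} - 54\right) = -28301 - - \frac{44836}{9} = -28301 + \frac{44836}{9} = - \frac{209873}{9}$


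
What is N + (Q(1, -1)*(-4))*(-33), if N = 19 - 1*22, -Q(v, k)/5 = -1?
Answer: 657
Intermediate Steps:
Q(v, k) = 5 (Q(v, k) = -5*(-1) = 5)
N = -3 (N = 19 - 22 = -3)
N + (Q(1, -1)*(-4))*(-33) = -3 + (5*(-4))*(-33) = -3 - 20*(-33) = -3 + 660 = 657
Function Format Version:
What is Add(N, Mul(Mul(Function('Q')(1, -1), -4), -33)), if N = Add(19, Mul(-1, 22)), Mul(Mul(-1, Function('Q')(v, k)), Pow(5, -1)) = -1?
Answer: 657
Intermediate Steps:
Function('Q')(v, k) = 5 (Function('Q')(v, k) = Mul(-5, -1) = 5)
N = -3 (N = Add(19, -22) = -3)
Add(N, Mul(Mul(Function('Q')(1, -1), -4), -33)) = Add(-3, Mul(Mul(5, -4), -33)) = Add(-3, Mul(-20, -33)) = Add(-3, 660) = 657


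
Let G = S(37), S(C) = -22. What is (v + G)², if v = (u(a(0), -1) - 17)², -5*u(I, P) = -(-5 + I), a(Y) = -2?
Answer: 62631396/625 ≈ 1.0021e+5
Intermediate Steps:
u(I, P) = -1 + I/5 (u(I, P) = -(-1)*(-5 + I)/5 = -(5 - I)/5 = -1 + I/5)
G = -22
v = 8464/25 (v = ((-1 + (⅕)*(-2)) - 17)² = ((-1 - ⅖) - 17)² = (-7/5 - 17)² = (-92/5)² = 8464/25 ≈ 338.56)
(v + G)² = (8464/25 - 22)² = (7914/25)² = 62631396/625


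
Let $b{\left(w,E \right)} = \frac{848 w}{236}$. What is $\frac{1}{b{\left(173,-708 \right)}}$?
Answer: $\frac{59}{36676} \approx 0.0016087$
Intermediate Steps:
$b{\left(w,E \right)} = \frac{212 w}{59}$ ($b{\left(w,E \right)} = 848 w \frac{1}{236} = \frac{212 w}{59}$)
$\frac{1}{b{\left(173,-708 \right)}} = \frac{1}{\frac{212}{59} \cdot 173} = \frac{1}{\frac{36676}{59}} = \frac{59}{36676}$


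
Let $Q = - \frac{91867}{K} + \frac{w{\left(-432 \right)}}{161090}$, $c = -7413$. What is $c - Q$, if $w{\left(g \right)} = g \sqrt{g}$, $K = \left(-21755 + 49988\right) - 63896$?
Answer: $- \frac{264461686}{35663} + \frac{2592 i \sqrt{3}}{80545} \approx -7415.6 + 0.055739 i$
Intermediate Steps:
$K = -35663$ ($K = 28233 - 63896 = -35663$)
$w{\left(g \right)} = g^{\frac{3}{2}}$
$Q = \frac{91867}{35663} - \frac{2592 i \sqrt{3}}{80545}$ ($Q = - \frac{91867}{-35663} + \frac{\left(-432\right)^{\frac{3}{2}}}{161090} = \left(-91867\right) \left(- \frac{1}{35663}\right) + - 5184 i \sqrt{3} \cdot \frac{1}{161090} = \frac{91867}{35663} - \frac{2592 i \sqrt{3}}{80545} \approx 2.576 - 0.055739 i$)
$c - Q = -7413 - \left(\frac{91867}{35663} - \frac{2592 i \sqrt{3}}{80545}\right) = - \frac{264461686}{35663} + \frac{2592 i \sqrt{3}}{80545}$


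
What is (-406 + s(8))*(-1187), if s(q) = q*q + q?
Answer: 396458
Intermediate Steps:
s(q) = q + q**2 (s(q) = q**2 + q = q + q**2)
(-406 + s(8))*(-1187) = (-406 + 8*(1 + 8))*(-1187) = (-406 + 8*9)*(-1187) = (-406 + 72)*(-1187) = -334*(-1187) = 396458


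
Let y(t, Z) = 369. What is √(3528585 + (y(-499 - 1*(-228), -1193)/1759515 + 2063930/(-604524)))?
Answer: √65969469399004031900405010/4323857910 ≈ 1878.5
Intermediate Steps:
√(3528585 + (y(-499 - 1*(-228), -1193)/1759515 + 2063930/(-604524))) = √(3528585 + (369/1759515 + 2063930/(-604524))) = √(3528585 + (369*(1/1759515) + 2063930*(-1/604524))) = √(3528585 + (3/14305 - 1031965/302262)) = √(3528585 - 14761352539/4323857910) = √(15257085402004811/4323857910) = √65969469399004031900405010/4323857910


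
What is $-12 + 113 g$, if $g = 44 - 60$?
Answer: $-1820$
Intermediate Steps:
$g = -16$
$-12 + 113 g = -12 + 113 \left(-16\right) = -12 - 1808 = -1820$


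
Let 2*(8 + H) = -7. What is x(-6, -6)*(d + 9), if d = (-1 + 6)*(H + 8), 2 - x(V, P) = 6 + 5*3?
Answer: 323/2 ≈ 161.50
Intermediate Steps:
x(V, P) = -19 (x(V, P) = 2 - (6 + 5*3) = 2 - (6 + 15) = 2 - 1*21 = 2 - 21 = -19)
H = -23/2 (H = -8 + (½)*(-7) = -8 - 7/2 = -23/2 ≈ -11.500)
d = -35/2 (d = (-1 + 6)*(-23/2 + 8) = 5*(-7/2) = -35/2 ≈ -17.500)
x(-6, -6)*(d + 9) = -19*(-35/2 + 9) = -19*(-17/2) = 323/2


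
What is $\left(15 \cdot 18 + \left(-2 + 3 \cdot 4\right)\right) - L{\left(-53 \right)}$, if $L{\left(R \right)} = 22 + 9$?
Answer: $249$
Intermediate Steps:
$L{\left(R \right)} = 31$
$\left(15 \cdot 18 + \left(-2 + 3 \cdot 4\right)\right) - L{\left(-53 \right)} = \left(15 \cdot 18 + \left(-2 + 3 \cdot 4\right)\right) - 31 = \left(270 + \left(-2 + 12\right)\right) - 31 = \left(270 + 10\right) - 31 = 280 - 31 = 249$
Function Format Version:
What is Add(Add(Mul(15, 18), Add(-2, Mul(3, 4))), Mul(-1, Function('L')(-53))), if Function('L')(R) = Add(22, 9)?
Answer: 249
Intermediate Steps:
Function('L')(R) = 31
Add(Add(Mul(15, 18), Add(-2, Mul(3, 4))), Mul(-1, Function('L')(-53))) = Add(Add(Mul(15, 18), Add(-2, Mul(3, 4))), Mul(-1, 31)) = Add(Add(270, Add(-2, 12)), -31) = Add(Add(270, 10), -31) = Add(280, -31) = 249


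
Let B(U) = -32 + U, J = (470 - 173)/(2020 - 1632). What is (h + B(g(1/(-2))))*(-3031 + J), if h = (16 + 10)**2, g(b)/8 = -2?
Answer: -184589767/97 ≈ -1.9030e+6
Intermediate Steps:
g(b) = -16 (g(b) = 8*(-2) = -16)
J = 297/388 ≈ 0.76546
h = 676 (h = 26**2 = 676)
(h + B(g(1/(-2))))*(-3031 + J) = (676 + (-32 - 16))*(-3031 + 297/388) = (676 - 48)*(-1175731/388) = 628*(-1175731/388) = -184589767/97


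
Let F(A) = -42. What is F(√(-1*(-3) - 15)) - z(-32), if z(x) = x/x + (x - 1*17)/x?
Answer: -1425/32 ≈ -44.531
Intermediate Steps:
z(x) = 1 + (-17 + x)/x (z(x) = 1 + (x - 17)/x = 1 + (-17 + x)/x)
F(√(-1*(-3) - 15)) - z(-32) = -42 - (2 - 17/(-32)) = -42 - (2 - 17*(-1/32)) = -42 - (2 + 17/32) = -42 - 1*81/32 = -42 - 81/32 = -1425/32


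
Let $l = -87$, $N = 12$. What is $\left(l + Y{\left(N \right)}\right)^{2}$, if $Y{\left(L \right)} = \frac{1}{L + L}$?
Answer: $\frac{4355569}{576} \approx 7561.8$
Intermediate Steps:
$Y{\left(L \right)} = \frac{1}{2 L}$
$\left(l + Y{\left(N \right)}\right)^{2} = \left(-87 + \frac{1}{2 \cdot 12}\right)^{2} = \left(-87 + \frac{1}{2} \cdot \frac{1}{12}\right)^{2} = \left(-87 + \frac{1}{24}\right)^{2} = \left(- \frac{2087}{24}\right)^{2} = \frac{4355569}{576}$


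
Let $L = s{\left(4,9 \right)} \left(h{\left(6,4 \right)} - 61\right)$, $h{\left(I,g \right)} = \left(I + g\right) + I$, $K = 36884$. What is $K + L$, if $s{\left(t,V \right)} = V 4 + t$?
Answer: $35084$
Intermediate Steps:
$s{\left(t,V \right)} = t + 4 V$ ($s{\left(t,V \right)} = 4 V + t = t + 4 V$)
$h{\left(I,g \right)} = g + 2 I$
$L = -1800$ ($L = \left(4 + 4 \cdot 9\right) \left(\left(4 + 2 \cdot 6\right) - 61\right) = \left(4 + 36\right) \left(\left(4 + 12\right) - 61\right) = 40 \left(16 - 61\right) = 40 \left(-45\right) = -1800$)
$K + L = 36884 - 1800 = 35084$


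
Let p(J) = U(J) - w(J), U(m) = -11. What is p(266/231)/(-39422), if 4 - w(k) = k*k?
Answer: 14891/42930558 ≈ 0.00034686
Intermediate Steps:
w(k) = 4 - k**2 (w(k) = 4 - k*k = 4 - k**2)
p(J) = -15 + J**2 (p(J) = -11 - (4 - J**2) = -11 + (-4 + J**2) = -15 + J**2)
p(266/231)/(-39422) = (-15 + (266/231)**2)/(-39422) = (-15 + (266*(1/231))**2)*(-1/39422) = (-15 + (38/33)**2)*(-1/39422) = (-15 + 1444/1089)*(-1/39422) = -14891/1089*(-1/39422) = 14891/42930558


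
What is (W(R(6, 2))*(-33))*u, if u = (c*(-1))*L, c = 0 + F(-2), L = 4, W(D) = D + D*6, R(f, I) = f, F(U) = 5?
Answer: 27720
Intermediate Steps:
W(D) = 7*D (W(D) = D + 6*D = 7*D)
c = 5 (c = 0 + 5 = 5)
u = -20 (u = (5*(-1))*4 = -5*4 = -20)
(W(R(6, 2))*(-33))*u = ((7*6)*(-33))*(-20) = (42*(-33))*(-20) = -1386*(-20) = 27720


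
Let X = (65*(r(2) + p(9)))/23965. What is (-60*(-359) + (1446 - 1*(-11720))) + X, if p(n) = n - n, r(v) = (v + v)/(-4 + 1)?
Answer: 499037522/14379 ≈ 34706.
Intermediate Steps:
r(v) = -2*v/3 (r(v) = (2*v)/(-3) = (2*v)*(-⅓) = -2*v/3)
p(n) = 0
X = -52/14379 (X = (65*(-⅔*2 + 0))/23965 = (65*(-4/3 + 0))*(1/23965) = (65*(-4/3))*(1/23965) = -260/3*1/23965 = -52/14379 ≈ -0.0036164)
(-60*(-359) + (1446 - 1*(-11720))) + X = (-60*(-359) + (1446 - 1*(-11720))) - 52/14379 = (21540 + (1446 + 11720)) - 52/14379 = (21540 + 13166) - 52/14379 = 34706 - 52/14379 = 499037522/14379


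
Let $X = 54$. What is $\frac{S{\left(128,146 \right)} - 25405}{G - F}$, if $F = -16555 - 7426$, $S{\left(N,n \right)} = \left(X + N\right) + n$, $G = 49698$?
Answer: $- \frac{25077}{73679} \approx -0.34035$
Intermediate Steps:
$S{\left(N,n \right)} = 54 + N + n$ ($S{\left(N,n \right)} = \left(54 + N\right) + n = 54 + N + n$)
$F = -23981$
$\frac{S{\left(128,146 \right)} - 25405}{G - F} = \frac{\left(54 + 128 + 146\right) - 25405}{49698 - -23981} = \frac{328 - 25405}{49698 + 23981} = - \frac{25077}{73679}$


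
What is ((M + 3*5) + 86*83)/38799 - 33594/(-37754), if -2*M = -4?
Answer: 29139694/27126249 ≈ 1.0742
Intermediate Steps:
M = 2 (M = -½*(-4) = 2)
((M + 3*5) + 86*83)/38799 - 33594/(-37754) = ((2 + 3*5) + 86*83)/38799 - 33594/(-37754) = ((2 + 15) + 7138)*(1/38799) - 33594*(-1/37754) = (17 + 7138)*(1/38799) + 16797/18877 = 7155*(1/38799) + 16797/18877 = 265/1437 + 16797/18877 = 29139694/27126249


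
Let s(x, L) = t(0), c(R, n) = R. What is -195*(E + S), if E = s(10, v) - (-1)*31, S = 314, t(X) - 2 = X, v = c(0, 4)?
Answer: -67665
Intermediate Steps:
v = 0
t(X) = 2 + X
s(x, L) = 2 (s(x, L) = 2 + 0 = 2)
E = 33 (E = 2 - (-1)*31 = 2 - 1*(-31) = 2 + 31 = 33)
-195*(E + S) = -195*(33 + 314) = -195*347 = -67665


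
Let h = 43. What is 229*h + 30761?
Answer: 40608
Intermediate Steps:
229*h + 30761 = 229*43 + 30761 = 9847 + 30761 = 40608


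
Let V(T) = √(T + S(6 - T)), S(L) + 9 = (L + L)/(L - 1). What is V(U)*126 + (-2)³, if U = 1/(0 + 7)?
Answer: -8 + 18*I*√91273/17 ≈ -8.0 + 319.89*I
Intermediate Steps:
S(L) = -9 + 2*L/(-1 + L) (S(L) = -9 + (L + L)/(L - 1) = -9 + (2*L)/(-1 + L) = -9 + 2*L/(-1 + L))
U = ⅐ (U = 1/7 = ⅐ ≈ 0.14286)
V(T) = √(T + (-33 + 7*T)/(5 - T)) (V(T) = √(T + (9 - 7*(6 - T))/(-1 + (6 - T))) = √(T + (9 + (-42 + 7*T))/(5 - T)) = √(T + (-33 + 7*T)/(5 - T)))
V(U)*126 + (-2)³ = √((33 + (⅐)² - 12*⅐)/(-5 + ⅐))*126 + (-2)³ = √((33 + 1/49 - 12/7)/(-34/7))*126 - 8 = √(-7/34*1534/49)*126 - 8 = √(-767/119)*126 - 8 = (I*√91273/119)*126 - 8 = 18*I*√91273/17 - 8 = -8 + 18*I*√91273/17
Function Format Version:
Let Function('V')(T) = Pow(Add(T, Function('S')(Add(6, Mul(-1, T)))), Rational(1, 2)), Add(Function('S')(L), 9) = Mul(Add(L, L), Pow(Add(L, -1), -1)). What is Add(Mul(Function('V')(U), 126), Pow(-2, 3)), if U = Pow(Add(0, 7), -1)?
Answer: Add(-8, Mul(Rational(18, 17), I, Pow(91273, Rational(1, 2)))) ≈ Add(-8.0000, Mul(319.89, I))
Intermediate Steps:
Function('S')(L) = Add(-9, Mul(2, L, Pow(Add(-1, L), -1))) (Function('S')(L) = Add(-9, Mul(Add(L, L), Pow(Add(L, -1), -1))) = Add(-9, Mul(Mul(2, L), Pow(Add(-1, L), -1))) = Add(-9, Mul(2, L, Pow(Add(-1, L), -1))))
U = Rational(1, 7) (U = Pow(7, -1) = Rational(1, 7) ≈ 0.14286)
Function('V')(T) = Pow(Add(T, Mul(Pow(Add(5, Mul(-1, T)), -1), Add(-33, Mul(7, T)))), Rational(1, 2)) (Function('V')(T) = Pow(Add(T, Mul(Pow(Add(-1, Add(6, Mul(-1, T))), -1), Add(9, Mul(-7, Add(6, Mul(-1, T)))))), Rational(1, 2)) = Pow(Add(T, Mul(Pow(Add(5, Mul(-1, T)), -1), Add(9, Add(-42, Mul(7, T))))), Rational(1, 2)) = Pow(Add(T, Mul(Pow(Add(5, Mul(-1, T)), -1), Add(-33, Mul(7, T)))), Rational(1, 2)))
Add(Mul(Function('V')(U), 126), Pow(-2, 3)) = Add(Mul(Pow(Mul(Pow(Add(-5, Rational(1, 7)), -1), Add(33, Pow(Rational(1, 7), 2), Mul(-12, Rational(1, 7)))), Rational(1, 2)), 126), Pow(-2, 3)) = Add(Mul(Pow(Mul(Pow(Rational(-34, 7), -1), Add(33, Rational(1, 49), Rational(-12, 7))), Rational(1, 2)), 126), -8) = Add(Mul(Pow(Mul(Rational(-7, 34), Rational(1534, 49)), Rational(1, 2)), 126), -8) = Add(Mul(Pow(Rational(-767, 119), Rational(1, 2)), 126), -8) = Add(Mul(Mul(Rational(1, 119), I, Pow(91273, Rational(1, 2))), 126), -8) = Add(Mul(Rational(18, 17), I, Pow(91273, Rational(1, 2))), -8) = Add(-8, Mul(Rational(18, 17), I, Pow(91273, Rational(1, 2))))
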